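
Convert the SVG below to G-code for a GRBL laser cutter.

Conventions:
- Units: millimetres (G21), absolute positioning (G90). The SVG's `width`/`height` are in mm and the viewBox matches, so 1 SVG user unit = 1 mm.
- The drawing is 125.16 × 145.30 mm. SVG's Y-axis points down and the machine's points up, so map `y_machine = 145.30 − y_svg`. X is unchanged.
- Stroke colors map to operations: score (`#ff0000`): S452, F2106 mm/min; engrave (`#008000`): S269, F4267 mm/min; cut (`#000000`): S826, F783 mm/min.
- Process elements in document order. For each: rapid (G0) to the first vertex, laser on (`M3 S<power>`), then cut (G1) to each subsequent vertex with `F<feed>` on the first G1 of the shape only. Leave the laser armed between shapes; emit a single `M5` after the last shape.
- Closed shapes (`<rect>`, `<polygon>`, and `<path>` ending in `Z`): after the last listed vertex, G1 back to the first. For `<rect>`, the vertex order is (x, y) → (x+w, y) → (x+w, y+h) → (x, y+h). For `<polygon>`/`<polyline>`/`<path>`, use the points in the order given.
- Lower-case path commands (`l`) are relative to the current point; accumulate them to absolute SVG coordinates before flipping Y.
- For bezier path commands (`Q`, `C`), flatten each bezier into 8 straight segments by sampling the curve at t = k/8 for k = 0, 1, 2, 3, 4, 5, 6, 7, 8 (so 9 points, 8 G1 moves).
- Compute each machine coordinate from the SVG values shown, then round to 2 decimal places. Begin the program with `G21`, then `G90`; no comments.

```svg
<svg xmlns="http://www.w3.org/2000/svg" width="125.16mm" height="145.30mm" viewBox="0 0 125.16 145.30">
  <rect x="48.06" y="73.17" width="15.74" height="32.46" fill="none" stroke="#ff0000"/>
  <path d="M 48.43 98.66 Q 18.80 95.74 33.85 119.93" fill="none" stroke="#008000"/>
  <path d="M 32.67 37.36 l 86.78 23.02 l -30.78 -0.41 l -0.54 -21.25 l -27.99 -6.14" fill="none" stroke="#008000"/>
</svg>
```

G21
G90
G0 X48.06 Y72.13
M3 S452
G1 X63.80 Y72.13 F2106
G1 X63.80 Y39.67
G1 X48.06 Y39.67
G1 X48.06 Y72.13
G0 X48.43 Y46.64
M3 S269
G1 X41.72 Y46.95 F4267
G1 X36.41 Y46.41
G1 X32.49 Y45.02
G1 X29.97 Y42.78
G1 X28.85 Y39.70
G1 X29.12 Y35.77
G1 X30.79 Y30.99
G1 X33.85 Y25.37
G0 X32.67 Y107.94
M3 S269
G1 X119.45 Y84.92 F4267
G1 X88.67 Y85.33
G1 X88.13 Y106.58
G1 X60.14 Y112.72
M5

1 u = 1 mm; y_m = 145.30 − y.

[1] `<rect>` rectangle, #ff0000→score S452 F2106: (48.06,72.13) → (63.80,72.13) → (63.80,39.67) → (48.06,39.67) → (48.06,72.13) (closed)

[2] `<path>` quadratic bezier, #008000→engrave S269 F4267: (48.43,46.64) → (41.72,46.95) → (36.41,46.41) → (32.49,45.02) → (29.97,42.78) → (28.85,39.70) → (29.12,35.77) → (30.79,30.99) → (33.85,25.37)

[3] `<path>` open polyline, #008000→engrave S269 F4267: (32.67,107.94) → (119.45,84.92) → (88.67,85.33) → (88.13,106.58) → (60.14,112.72)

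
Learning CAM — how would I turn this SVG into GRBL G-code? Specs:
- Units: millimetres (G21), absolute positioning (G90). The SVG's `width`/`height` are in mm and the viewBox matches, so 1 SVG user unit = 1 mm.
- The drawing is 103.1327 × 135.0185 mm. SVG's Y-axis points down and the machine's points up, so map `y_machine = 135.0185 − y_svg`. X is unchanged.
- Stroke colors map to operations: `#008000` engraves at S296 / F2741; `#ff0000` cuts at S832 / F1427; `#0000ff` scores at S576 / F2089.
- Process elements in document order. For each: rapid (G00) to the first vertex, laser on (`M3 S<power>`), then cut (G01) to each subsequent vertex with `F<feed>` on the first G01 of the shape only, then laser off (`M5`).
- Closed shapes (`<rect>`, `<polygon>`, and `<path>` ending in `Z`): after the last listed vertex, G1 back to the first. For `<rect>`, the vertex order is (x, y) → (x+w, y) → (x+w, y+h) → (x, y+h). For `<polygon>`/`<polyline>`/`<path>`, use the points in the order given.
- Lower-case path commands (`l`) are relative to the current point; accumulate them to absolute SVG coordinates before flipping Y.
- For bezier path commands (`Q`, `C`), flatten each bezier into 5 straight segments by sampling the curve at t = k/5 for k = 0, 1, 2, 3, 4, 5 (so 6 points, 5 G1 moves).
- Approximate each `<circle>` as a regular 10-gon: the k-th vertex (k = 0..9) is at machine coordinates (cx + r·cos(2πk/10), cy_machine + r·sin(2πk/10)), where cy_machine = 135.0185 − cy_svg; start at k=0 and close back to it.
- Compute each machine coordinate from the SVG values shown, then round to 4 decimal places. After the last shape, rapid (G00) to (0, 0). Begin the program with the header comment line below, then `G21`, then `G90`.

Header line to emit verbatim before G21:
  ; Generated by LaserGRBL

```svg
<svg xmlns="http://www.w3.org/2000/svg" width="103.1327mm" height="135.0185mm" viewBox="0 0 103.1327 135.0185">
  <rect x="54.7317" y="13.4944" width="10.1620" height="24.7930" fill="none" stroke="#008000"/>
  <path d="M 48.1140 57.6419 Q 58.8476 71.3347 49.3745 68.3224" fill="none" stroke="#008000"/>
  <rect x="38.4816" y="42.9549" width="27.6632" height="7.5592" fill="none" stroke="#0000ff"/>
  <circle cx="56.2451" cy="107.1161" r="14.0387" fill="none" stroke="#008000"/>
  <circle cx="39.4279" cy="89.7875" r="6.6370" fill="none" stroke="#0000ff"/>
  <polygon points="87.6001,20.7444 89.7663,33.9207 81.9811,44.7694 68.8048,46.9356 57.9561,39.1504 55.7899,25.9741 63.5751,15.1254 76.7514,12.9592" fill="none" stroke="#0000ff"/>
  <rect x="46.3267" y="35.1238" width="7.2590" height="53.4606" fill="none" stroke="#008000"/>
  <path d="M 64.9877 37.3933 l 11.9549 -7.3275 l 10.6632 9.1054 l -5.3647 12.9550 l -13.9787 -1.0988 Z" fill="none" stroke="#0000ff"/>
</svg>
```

viewBox `0 0 103.1327 135.0185` with mm width/height → 1 unit = 1 mm. Flip: y_m = 135.0185 − y_svg.

**Shape 1** — `<rect>` rectangle, stroke `#008000` → engrave (S296, F2741). Machine vertices: (54.7317,121.5241) → (64.8937,121.5241) → (64.8937,96.7311) → (54.7317,96.7311) → (54.7317,121.5241). Closed: final G1 returns to the first vertex.

**Shape 2** — `<path>` quadratic bezier, stroke `#008000` → engrave (S296, F2741). Control points (SVG): P0=(48.1140,57.6419), P1=(58.8476,71.3347), P2=(49.3745,68.3224); sampled at t=k/5. Machine vertices: (48.1140,77.3766) → (51.5992,72.5677) → (53.4678,69.0952) → (53.7199,66.9591) → (52.3555,66.1594) → (49.3745,66.6961). Open path.

**Shape 3** — `<rect>` rectangle, stroke `#0000ff` → score (S576, F2089). Machine vertices: (38.4816,92.0636) → (66.1448,92.0636) → (66.1448,84.5044) → (38.4816,84.5044) → (38.4816,92.0636). Closed: final G1 returns to the first vertex.

**Shape 4** — `<circle>` circle, stroke `#008000` → engrave (S296, F2741). Machine vertices: (70.2838,27.9024) → (67.6026,36.1541) → (60.5833,41.2540) → (51.9069,41.2540) → (44.8876,36.1541) → (42.2064,27.9024) → (44.8876,19.6507) → (51.9069,14.5508) → (60.5833,14.5508) → (67.6026,19.6507) → (70.2838,27.9024). Closed: final G1 returns to the first vertex.

**Shape 5** — `<circle>` circle, stroke `#0000ff` → score (S576, F2089). Machine vertices: (46.0649,45.2310) → (44.7973,49.1321) → (41.4788,51.5432) → (37.3770,51.5432) → (34.0585,49.1321) → (32.7909,45.2310) → (34.0585,41.3299) → (37.3770,38.9188) → (41.4788,38.9188) → (44.7973,41.3299) → (46.0649,45.2310). Closed: final G1 returns to the first vertex.

**Shape 6** — `<polygon>` regular polygon, stroke `#0000ff` → score (S576, F2089). Machine vertices: (87.6001,114.2741) → (89.7663,101.0978) → (81.9811,90.2491) → (68.8048,88.0829) → (57.9561,95.8681) → (55.7899,109.0444) → (63.5751,119.8931) → (76.7514,122.0593) → (87.6001,114.2741). Closed: final G1 returns to the first vertex.

**Shape 7** — `<rect>` rectangle, stroke `#008000` → engrave (S296, F2741). Machine vertices: (46.3267,99.8947) → (53.5857,99.8947) → (53.5857,46.4341) → (46.3267,46.4341) → (46.3267,99.8947). Closed: final G1 returns to the first vertex.

**Shape 8** — `<path>` regular polygon, stroke `#0000ff` → score (S576, F2089). Machine vertices: (64.9877,97.6252) → (76.9426,104.9527) → (87.6058,95.8473) → (82.2411,82.8923) → (68.2624,83.9911) → (64.9877,97.6252). Closed: final G1 returns to the first vertex.

; Generated by LaserGRBL
G21
G90
G00 X54.7317 Y121.5241
M3 S296
G01 X64.8937 Y121.5241 F2741
G01 X64.8937 Y96.7311
G01 X54.7317 Y96.7311
G01 X54.7317 Y121.5241
M5
G00 X48.1140 Y77.3766
M3 S296
G01 X51.5992 Y72.5677 F2741
G01 X53.4678 Y69.0952
G01 X53.7199 Y66.9591
G01 X52.3555 Y66.1594
G01 X49.3745 Y66.6961
M5
G00 X38.4816 Y92.0636
M3 S576
G01 X66.1448 Y92.0636 F2089
G01 X66.1448 Y84.5044
G01 X38.4816 Y84.5044
G01 X38.4816 Y92.0636
M5
G00 X70.2838 Y27.9024
M3 S296
G01 X67.6026 Y36.1541 F2741
G01 X60.5833 Y41.2540
G01 X51.9069 Y41.2540
G01 X44.8876 Y36.1541
G01 X42.2064 Y27.9024
G01 X44.8876 Y19.6507
G01 X51.9069 Y14.5508
G01 X60.5833 Y14.5508
G01 X67.6026 Y19.6507
G01 X70.2838 Y27.9024
M5
G00 X46.0649 Y45.2310
M3 S576
G01 X44.7973 Y49.1321 F2089
G01 X41.4788 Y51.5432
G01 X37.3770 Y51.5432
G01 X34.0585 Y49.1321
G01 X32.7909 Y45.2310
G01 X34.0585 Y41.3299
G01 X37.3770 Y38.9188
G01 X41.4788 Y38.9188
G01 X44.7973 Y41.3299
G01 X46.0649 Y45.2310
M5
G00 X87.6001 Y114.2741
M3 S576
G01 X89.7663 Y101.0978 F2089
G01 X81.9811 Y90.2491
G01 X68.8048 Y88.0829
G01 X57.9561 Y95.8681
G01 X55.7899 Y109.0444
G01 X63.5751 Y119.8931
G01 X76.7514 Y122.0593
G01 X87.6001 Y114.2741
M5
G00 X46.3267 Y99.8947
M3 S296
G01 X53.5857 Y99.8947 F2741
G01 X53.5857 Y46.4341
G01 X46.3267 Y46.4341
G01 X46.3267 Y99.8947
M5
G00 X64.9877 Y97.6252
M3 S576
G01 X76.9426 Y104.9527 F2089
G01 X87.6058 Y95.8473
G01 X82.2411 Y82.8923
G01 X68.2624 Y83.9911
G01 X64.9877 Y97.6252
M5
G00 X0.0000 Y0.0000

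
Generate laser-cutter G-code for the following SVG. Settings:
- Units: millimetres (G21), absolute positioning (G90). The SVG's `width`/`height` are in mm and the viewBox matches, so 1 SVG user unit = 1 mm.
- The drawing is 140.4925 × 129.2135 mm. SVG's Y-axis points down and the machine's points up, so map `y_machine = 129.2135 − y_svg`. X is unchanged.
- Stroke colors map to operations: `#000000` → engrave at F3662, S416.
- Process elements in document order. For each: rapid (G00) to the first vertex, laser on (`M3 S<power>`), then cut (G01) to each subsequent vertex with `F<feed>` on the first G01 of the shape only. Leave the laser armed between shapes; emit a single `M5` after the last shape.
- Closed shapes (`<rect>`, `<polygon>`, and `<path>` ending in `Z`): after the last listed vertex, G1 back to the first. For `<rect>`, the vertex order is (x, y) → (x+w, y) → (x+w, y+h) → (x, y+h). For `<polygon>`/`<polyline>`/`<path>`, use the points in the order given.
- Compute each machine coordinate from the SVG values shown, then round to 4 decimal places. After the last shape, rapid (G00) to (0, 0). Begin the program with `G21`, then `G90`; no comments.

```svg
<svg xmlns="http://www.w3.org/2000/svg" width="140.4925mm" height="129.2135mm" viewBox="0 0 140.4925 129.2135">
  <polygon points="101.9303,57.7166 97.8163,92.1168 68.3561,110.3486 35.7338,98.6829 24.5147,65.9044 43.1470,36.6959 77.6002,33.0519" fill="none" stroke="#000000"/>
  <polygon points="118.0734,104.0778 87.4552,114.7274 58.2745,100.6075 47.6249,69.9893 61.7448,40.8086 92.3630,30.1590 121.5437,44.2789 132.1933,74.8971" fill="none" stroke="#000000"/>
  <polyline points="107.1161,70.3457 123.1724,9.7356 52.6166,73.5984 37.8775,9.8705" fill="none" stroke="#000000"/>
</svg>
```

Since the viewBox matches the mm dimensions, user units are millimetres directly. The only transform is the Y-flip y_m = 129.2135 − y_svg.

Shape 1 is a regular polygon drawn with `<polygon>`. Its stroke #000000 means engrave at S416, F3662. After flipping Y the toolpath is (101.9303,71.4969) → (97.8163,37.0967) → (68.3561,18.8649) → (35.7338,30.5306) → (24.5147,63.3091) → (43.1470,92.5176) → (77.6002,96.1616) → (101.9303,71.4969), returning to the start.

Shape 2 is a regular polygon drawn with `<polygon>`. Its stroke #000000 means engrave at S416, F3662. After flipping Y the toolpath is (118.0734,25.1357) → (87.4552,14.4861) → (58.2745,28.6060) → (47.6249,59.2242) → (61.7448,88.4049) → (92.3630,99.0545) → (121.5437,84.9346) → (132.1933,54.3164) → (118.0734,25.1357), returning to the start.

Shape 3 is a open polyline drawn with `<polyline>`. Its stroke #000000 means engrave at S416, F3662. After flipping Y the toolpath is (107.1161,58.8678) → (123.1724,119.4779) → (52.6166,55.6151) → (37.8775,119.3430).

G21
G90
G00 X101.9303 Y71.4969
M3 S416
G01 X97.8163 Y37.0967 F3662
G01 X68.3561 Y18.8649
G01 X35.7338 Y30.5306
G01 X24.5147 Y63.3091
G01 X43.1470 Y92.5176
G01 X77.6002 Y96.1616
G01 X101.9303 Y71.4969
G00 X118.0734 Y25.1357
M3 S416
G01 X87.4552 Y14.4861 F3662
G01 X58.2745 Y28.6060
G01 X47.6249 Y59.2242
G01 X61.7448 Y88.4049
G01 X92.3630 Y99.0545
G01 X121.5437 Y84.9346
G01 X132.1933 Y54.3164
G01 X118.0734 Y25.1357
G00 X107.1161 Y58.8678
M3 S416
G01 X123.1724 Y119.4779 F3662
G01 X52.6166 Y55.6151
G01 X37.8775 Y119.3430
M5
G00 X0.0000 Y0.0000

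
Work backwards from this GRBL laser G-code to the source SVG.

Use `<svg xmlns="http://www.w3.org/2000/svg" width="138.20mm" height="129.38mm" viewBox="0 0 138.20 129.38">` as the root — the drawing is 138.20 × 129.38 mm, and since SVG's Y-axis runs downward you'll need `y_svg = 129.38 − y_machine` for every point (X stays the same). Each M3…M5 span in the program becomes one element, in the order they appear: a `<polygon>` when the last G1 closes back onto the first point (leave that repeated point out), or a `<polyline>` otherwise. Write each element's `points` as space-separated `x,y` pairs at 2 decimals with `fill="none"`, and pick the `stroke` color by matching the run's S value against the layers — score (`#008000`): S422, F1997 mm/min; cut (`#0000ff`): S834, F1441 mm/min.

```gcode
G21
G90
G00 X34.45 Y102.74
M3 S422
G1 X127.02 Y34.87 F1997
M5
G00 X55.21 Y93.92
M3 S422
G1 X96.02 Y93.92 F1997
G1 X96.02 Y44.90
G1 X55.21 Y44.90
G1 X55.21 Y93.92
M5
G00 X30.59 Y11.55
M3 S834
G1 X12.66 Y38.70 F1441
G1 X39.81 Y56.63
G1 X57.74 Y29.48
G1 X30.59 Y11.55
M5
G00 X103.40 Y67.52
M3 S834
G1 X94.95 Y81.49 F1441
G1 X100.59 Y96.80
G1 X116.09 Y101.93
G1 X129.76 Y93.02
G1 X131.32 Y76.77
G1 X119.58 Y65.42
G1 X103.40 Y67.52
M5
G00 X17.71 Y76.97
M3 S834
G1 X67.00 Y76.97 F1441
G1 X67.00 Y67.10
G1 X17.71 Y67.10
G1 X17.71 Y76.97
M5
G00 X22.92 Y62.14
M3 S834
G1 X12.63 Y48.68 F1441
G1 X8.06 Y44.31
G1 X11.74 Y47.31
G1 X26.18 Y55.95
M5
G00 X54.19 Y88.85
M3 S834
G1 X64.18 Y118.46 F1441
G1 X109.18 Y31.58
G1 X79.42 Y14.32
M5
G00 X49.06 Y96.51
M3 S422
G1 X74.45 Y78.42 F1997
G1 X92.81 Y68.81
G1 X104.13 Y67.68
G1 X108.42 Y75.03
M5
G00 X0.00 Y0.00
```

Each laser-on run becomes one SVG element. Flip Y back into SVG space with y_svg = 129.38 − y_machine.

Run 1: the run's S422 means `#008000` (score). The run is open, so emit a `<polyline>` with points (Y-flipped): 34.45,26.64 127.02,94.51.

Run 2: the run's S422 means `#008000` (score). The run returns to its start, so emit a `<polygon>` with points (Y-flipped): 55.21,35.46 96.02,35.46 96.02,84.48 55.21,84.48.

Run 3: the run's S834 means `#0000ff` (cut). The run returns to its start, so emit a `<polygon>` with points (Y-flipped): 30.59,117.83 12.66,90.68 39.81,72.75 57.74,99.90.

Run 4: S834 ⇒ cut layer `#0000ff`. The run returns to its start, so emit a `<polygon>` with points (Y-flipped): 103.40,61.86 94.95,47.89 100.59,32.58 116.09,27.45 129.76,36.36 131.32,52.61 119.58,63.96.

Run 5: the run's S834 means `#0000ff` (cut). The run returns to its start, so emit a `<polygon>` with points (Y-flipped): 17.71,52.41 67.00,52.41 67.00,62.28 17.71,62.28.

Run 6: power S834 maps to stroke `#0000ff` (cut). The run is open, so emit a `<polyline>` with points (Y-flipped): 22.92,67.24 12.63,80.70 8.06,85.07 11.74,82.07 26.18,73.43.

Run 7: the run's S834 means `#0000ff` (cut). The run is open, so emit a `<polyline>` with points (Y-flipped): 54.19,40.53 64.18,10.92 109.18,97.80 79.42,115.06.

Run 8: power S422 maps to stroke `#008000` (score). The run is open, so emit a `<polyline>` with points (Y-flipped): 49.06,32.87 74.45,50.96 92.81,60.57 104.13,61.70 108.42,54.35.

<svg xmlns="http://www.w3.org/2000/svg" width="138.20mm" height="129.38mm" viewBox="0 0 138.20 129.38">
  <polyline points="34.45,26.64 127.02,94.51" fill="none" stroke="#008000"/>
  <polygon points="55.21,35.46 96.02,35.46 96.02,84.48 55.21,84.48" fill="none" stroke="#008000"/>
  <polygon points="30.59,117.83 12.66,90.68 39.81,72.75 57.74,99.90" fill="none" stroke="#0000ff"/>
  <polygon points="103.40,61.86 94.95,47.89 100.59,32.58 116.09,27.45 129.76,36.36 131.32,52.61 119.58,63.96" fill="none" stroke="#0000ff"/>
  <polygon points="17.71,52.41 67.00,52.41 67.00,62.28 17.71,62.28" fill="none" stroke="#0000ff"/>
  <polyline points="22.92,67.24 12.63,80.70 8.06,85.07 11.74,82.07 26.18,73.43" fill="none" stroke="#0000ff"/>
  <polyline points="54.19,40.53 64.18,10.92 109.18,97.80 79.42,115.06" fill="none" stroke="#0000ff"/>
  <polyline points="49.06,32.87 74.45,50.96 92.81,60.57 104.13,61.70 108.42,54.35" fill="none" stroke="#008000"/>
</svg>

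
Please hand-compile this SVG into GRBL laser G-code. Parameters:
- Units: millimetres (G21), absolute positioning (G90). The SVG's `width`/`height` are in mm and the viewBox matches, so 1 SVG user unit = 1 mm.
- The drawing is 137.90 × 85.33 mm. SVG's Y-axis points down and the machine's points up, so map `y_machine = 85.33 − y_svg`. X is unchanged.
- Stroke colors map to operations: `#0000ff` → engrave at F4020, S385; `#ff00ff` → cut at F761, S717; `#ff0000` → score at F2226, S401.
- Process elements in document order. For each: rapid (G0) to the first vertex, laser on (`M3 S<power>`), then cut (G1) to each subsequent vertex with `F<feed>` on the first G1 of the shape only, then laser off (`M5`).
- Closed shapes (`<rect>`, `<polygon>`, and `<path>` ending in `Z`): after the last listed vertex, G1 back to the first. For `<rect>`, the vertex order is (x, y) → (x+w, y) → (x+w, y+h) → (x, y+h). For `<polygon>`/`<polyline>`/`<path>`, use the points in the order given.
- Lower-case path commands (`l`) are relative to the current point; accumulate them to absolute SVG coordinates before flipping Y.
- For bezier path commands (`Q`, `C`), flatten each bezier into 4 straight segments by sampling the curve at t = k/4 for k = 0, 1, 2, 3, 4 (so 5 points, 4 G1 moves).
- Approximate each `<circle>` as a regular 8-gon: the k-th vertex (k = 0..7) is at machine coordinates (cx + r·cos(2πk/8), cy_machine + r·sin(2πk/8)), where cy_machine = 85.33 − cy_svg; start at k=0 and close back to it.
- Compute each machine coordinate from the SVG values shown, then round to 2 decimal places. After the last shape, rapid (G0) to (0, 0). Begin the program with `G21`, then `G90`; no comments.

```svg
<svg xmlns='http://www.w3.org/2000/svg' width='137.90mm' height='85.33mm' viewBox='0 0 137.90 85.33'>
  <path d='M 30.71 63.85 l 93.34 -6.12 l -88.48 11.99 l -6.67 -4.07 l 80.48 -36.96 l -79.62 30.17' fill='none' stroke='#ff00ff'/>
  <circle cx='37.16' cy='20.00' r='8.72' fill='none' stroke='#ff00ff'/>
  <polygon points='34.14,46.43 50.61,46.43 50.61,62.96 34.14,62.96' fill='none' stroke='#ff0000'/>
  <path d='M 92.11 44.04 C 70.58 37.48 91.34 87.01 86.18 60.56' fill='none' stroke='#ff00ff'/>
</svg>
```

1 u = 1 mm; y_m = 85.33 − y.

[1] `<path>` open polyline, #ff00ff→cut S717 F761: (30.71,21.48) → (124.05,27.60) → (35.57,15.61) → (28.90,19.68) → (109.38,56.64) → (29.76,26.47)

[2] `<circle>` circle, #ff00ff→cut S717 F761: (45.88,65.33) → (43.33,71.50) → (37.16,74.05) → (30.99,71.50) → (28.44,65.33) → (30.99,59.16) → (37.16,56.61) → (43.33,59.16) → (45.88,65.33) (closed)

[3] `<polygon>` rectangle, #ff0000→score S401 F2226: (34.14,38.90) → (50.61,38.90) → (50.61,22.37) → (34.14,22.37) → (34.14,38.90) (closed)

[4] `<path>` cubic bezier, #ff00ff→cut S717 F761: (92.11,41.29) → (82.83,37.76) → (83.01,25.57) → (86.26,17.12) → (86.18,24.77)

G21
G90
G0 X30.71 Y21.48
M3 S717
G1 X124.05 Y27.60 F761
G1 X35.57 Y15.61
G1 X28.90 Y19.68
G1 X109.38 Y56.64
G1 X29.76 Y26.47
M5
G0 X45.88 Y65.33
M3 S717
G1 X43.33 Y71.50 F761
G1 X37.16 Y74.05
G1 X30.99 Y71.50
G1 X28.44 Y65.33
G1 X30.99 Y59.16
G1 X37.16 Y56.61
G1 X43.33 Y59.16
G1 X45.88 Y65.33
M5
G0 X34.14 Y38.90
M3 S401
G1 X50.61 Y38.90 F2226
G1 X50.61 Y22.37
G1 X34.14 Y22.37
G1 X34.14 Y38.90
M5
G0 X92.11 Y41.29
M3 S717
G1 X82.83 Y37.76 F761
G1 X83.01 Y25.57
G1 X86.26 Y17.12
G1 X86.18 Y24.77
M5
G0 X0.00 Y0.00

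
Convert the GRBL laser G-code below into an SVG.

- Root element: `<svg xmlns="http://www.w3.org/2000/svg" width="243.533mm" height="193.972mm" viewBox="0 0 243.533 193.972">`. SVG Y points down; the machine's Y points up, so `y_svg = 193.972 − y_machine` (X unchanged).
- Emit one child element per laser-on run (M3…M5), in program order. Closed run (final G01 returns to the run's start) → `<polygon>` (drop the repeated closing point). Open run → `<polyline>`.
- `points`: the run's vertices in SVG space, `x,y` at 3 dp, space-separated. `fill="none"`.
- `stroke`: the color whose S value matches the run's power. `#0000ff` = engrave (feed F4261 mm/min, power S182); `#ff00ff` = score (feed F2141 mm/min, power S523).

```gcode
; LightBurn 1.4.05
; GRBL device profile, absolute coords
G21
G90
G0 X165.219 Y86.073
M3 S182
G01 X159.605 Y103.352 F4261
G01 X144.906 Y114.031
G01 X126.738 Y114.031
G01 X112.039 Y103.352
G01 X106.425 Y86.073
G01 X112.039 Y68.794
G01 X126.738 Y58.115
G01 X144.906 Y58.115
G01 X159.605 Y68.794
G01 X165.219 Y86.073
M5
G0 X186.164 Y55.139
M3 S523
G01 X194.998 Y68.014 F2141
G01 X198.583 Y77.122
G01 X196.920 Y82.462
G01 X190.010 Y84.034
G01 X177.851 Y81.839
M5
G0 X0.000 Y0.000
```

y_svg = 193.972 − y_m.

[1] S182→`#0000ff` (engrave); closed run; points: 165.219,107.899 159.605,90.620 144.906,79.941 126.738,79.941 112.039,90.620 106.425,107.899 112.039,125.178 126.738,135.857 144.906,135.857 159.605,125.178

[2] S523→`#ff00ff` (score); open run; points: 186.164,138.833 194.998,125.958 198.583,116.850 196.920,111.510 190.010,109.938 177.851,112.133

<svg xmlns="http://www.w3.org/2000/svg" width="243.533mm" height="193.972mm" viewBox="0 0 243.533 193.972">
  <polygon points="165.219,107.899 159.605,90.620 144.906,79.941 126.738,79.941 112.039,90.620 106.425,107.899 112.039,125.178 126.738,135.857 144.906,135.857 159.605,125.178" fill="none" stroke="#0000ff"/>
  <polyline points="186.164,138.833 194.998,125.958 198.583,116.850 196.920,111.510 190.010,109.938 177.851,112.133" fill="none" stroke="#ff00ff"/>
</svg>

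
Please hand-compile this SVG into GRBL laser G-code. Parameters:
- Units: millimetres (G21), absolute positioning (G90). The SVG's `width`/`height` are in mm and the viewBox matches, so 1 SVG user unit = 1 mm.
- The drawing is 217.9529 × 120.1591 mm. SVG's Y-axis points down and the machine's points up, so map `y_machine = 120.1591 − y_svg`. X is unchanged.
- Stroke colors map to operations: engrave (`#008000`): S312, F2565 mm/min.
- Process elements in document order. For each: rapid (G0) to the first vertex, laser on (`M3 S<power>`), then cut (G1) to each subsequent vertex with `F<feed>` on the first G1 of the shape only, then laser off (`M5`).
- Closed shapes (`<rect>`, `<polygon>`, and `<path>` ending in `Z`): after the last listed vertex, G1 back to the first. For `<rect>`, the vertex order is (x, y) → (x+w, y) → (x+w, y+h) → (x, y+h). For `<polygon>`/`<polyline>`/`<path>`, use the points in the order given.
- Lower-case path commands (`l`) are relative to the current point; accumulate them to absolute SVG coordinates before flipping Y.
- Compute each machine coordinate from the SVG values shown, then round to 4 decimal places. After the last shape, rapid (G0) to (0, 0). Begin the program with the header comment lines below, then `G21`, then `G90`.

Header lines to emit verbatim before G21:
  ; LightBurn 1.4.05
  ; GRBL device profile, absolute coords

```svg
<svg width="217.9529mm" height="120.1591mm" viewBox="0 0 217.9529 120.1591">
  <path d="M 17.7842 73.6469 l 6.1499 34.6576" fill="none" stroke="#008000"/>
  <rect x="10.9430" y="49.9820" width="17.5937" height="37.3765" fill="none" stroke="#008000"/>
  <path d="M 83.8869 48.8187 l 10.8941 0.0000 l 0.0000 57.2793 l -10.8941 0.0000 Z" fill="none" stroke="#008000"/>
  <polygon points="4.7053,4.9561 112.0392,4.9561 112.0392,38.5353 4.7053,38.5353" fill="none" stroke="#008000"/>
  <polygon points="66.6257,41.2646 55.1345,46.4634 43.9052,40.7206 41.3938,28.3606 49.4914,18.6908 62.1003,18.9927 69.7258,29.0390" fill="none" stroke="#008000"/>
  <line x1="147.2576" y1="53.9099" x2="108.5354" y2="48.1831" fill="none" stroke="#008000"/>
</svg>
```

; LightBurn 1.4.05
; GRBL device profile, absolute coords
G21
G90
G0 X17.7842 Y46.5122
M3 S312
G1 X23.9341 Y11.8546 F2565
M5
G0 X10.9430 Y70.1771
M3 S312
G1 X28.5367 Y70.1771 F2565
G1 X28.5367 Y32.8006
G1 X10.9430 Y32.8006
G1 X10.9430 Y70.1771
M5
G0 X83.8869 Y71.3404
M3 S312
G1 X94.7810 Y71.3404 F2565
G1 X94.7810 Y14.0611
G1 X83.8869 Y14.0611
G1 X83.8869 Y71.3404
M5
G0 X4.7053 Y115.2030
M3 S312
G1 X112.0392 Y115.2030 F2565
G1 X112.0392 Y81.6238
G1 X4.7053 Y81.6238
G1 X4.7053 Y115.2030
M5
G0 X66.6257 Y78.8945
M3 S312
G1 X55.1345 Y73.6957 F2565
G1 X43.9052 Y79.4385
G1 X41.3938 Y91.7985
G1 X49.4914 Y101.4683
G1 X62.1003 Y101.1664
G1 X69.7258 Y91.1201
G1 X66.6257 Y78.8945
M5
G0 X147.2576 Y66.2492
M3 S312
G1 X108.5354 Y71.9760 F2565
M5
G0 X0.0000 Y0.0000

1 u = 1 mm; y_m = 120.1591 − y.

[1] `<path>` line segment, #008000→engrave S312 F2565: (17.7842,46.5122) → (23.9341,11.8546)

[2] `<rect>` rectangle, #008000→engrave S312 F2565: (10.9430,70.1771) → (28.5367,70.1771) → (28.5367,32.8006) → (10.9430,32.8006) → (10.9430,70.1771) (closed)

[3] `<path>` rectangle, #008000→engrave S312 F2565: (83.8869,71.3404) → (94.7810,71.3404) → (94.7810,14.0611) → (83.8869,14.0611) → (83.8869,71.3404) (closed)

[4] `<polygon>` rectangle, #008000→engrave S312 F2565: (4.7053,115.2030) → (112.0392,115.2030) → (112.0392,81.6238) → (4.7053,81.6238) → (4.7053,115.2030) (closed)

[5] `<polygon>` regular polygon, #008000→engrave S312 F2565: (66.6257,78.8945) → (55.1345,73.6957) → (43.9052,79.4385) → (41.3938,91.7985) → (49.4914,101.4683) → (62.1003,101.1664) → (69.7258,91.1201) → (66.6257,78.8945) (closed)

[6] `<line>` line segment, #008000→engrave S312 F2565: (147.2576,66.2492) → (108.5354,71.9760)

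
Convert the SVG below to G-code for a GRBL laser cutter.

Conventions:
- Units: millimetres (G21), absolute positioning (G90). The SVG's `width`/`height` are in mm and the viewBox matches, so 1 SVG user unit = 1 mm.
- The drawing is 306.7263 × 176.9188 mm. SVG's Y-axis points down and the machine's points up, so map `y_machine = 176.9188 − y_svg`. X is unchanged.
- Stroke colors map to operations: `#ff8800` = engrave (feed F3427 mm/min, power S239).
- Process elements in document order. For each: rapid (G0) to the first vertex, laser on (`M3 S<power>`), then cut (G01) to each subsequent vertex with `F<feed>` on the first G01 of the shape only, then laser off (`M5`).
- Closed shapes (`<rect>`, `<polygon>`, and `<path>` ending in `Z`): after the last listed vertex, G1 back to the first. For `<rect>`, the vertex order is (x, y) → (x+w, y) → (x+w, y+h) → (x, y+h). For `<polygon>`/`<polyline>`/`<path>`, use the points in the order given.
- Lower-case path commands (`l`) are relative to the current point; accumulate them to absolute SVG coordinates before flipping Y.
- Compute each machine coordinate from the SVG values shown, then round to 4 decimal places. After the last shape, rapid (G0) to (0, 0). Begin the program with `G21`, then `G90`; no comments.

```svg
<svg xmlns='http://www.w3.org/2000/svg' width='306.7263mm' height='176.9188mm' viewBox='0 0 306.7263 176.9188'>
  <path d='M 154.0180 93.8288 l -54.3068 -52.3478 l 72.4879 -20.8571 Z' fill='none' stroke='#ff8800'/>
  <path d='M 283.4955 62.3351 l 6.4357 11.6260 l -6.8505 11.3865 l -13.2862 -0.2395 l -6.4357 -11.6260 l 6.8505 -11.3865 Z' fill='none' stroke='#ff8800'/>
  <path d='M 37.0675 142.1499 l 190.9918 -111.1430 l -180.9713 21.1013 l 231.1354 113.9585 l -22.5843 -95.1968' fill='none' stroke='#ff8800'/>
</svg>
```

Since the viewBox matches the mm dimensions, user units are millimetres directly. The only transform is the Y-flip y_m = 176.9188 − y_svg.

Shape 1 is a regular polygon drawn with `<path>`. Its stroke #ff8800 means engrave at S239, F3427. After flipping Y the toolpath is (154.0180,83.0900) → (99.7112,135.4378) → (172.1991,156.2949) → (154.0180,83.0900), returning to the start.

Shape 2 is a regular polygon drawn with `<path>`. Its stroke #ff8800 means engrave at S239, F3427. After flipping Y the toolpath is (283.4955,114.5837) → (289.9312,102.9577) → (283.0807,91.5712) → (269.7945,91.8107) → (263.3588,103.4367) → (270.2093,114.8232) → (283.4955,114.5837), returning to the start.

Shape 3 is a open polyline drawn with `<path>`. Its stroke #ff8800 means engrave at S239, F3427. After flipping Y the toolpath is (37.0675,34.7689) → (228.0593,145.9119) → (47.0880,124.8106) → (278.2234,10.8521) → (255.6391,106.0489).

G21
G90
G0 X154.0180 Y83.0900
M3 S239
G01 X99.7112 Y135.4378 F3427
G01 X172.1991 Y156.2949
G01 X154.0180 Y83.0900
M5
G0 X283.4955 Y114.5837
M3 S239
G01 X289.9312 Y102.9577 F3427
G01 X283.0807 Y91.5712
G01 X269.7945 Y91.8107
G01 X263.3588 Y103.4367
G01 X270.2093 Y114.8232
G01 X283.4955 Y114.5837
M5
G0 X37.0675 Y34.7689
M3 S239
G01 X228.0593 Y145.9119 F3427
G01 X47.0880 Y124.8106
G01 X278.2234 Y10.8521
G01 X255.6391 Y106.0489
M5
G0 X0.0000 Y0.0000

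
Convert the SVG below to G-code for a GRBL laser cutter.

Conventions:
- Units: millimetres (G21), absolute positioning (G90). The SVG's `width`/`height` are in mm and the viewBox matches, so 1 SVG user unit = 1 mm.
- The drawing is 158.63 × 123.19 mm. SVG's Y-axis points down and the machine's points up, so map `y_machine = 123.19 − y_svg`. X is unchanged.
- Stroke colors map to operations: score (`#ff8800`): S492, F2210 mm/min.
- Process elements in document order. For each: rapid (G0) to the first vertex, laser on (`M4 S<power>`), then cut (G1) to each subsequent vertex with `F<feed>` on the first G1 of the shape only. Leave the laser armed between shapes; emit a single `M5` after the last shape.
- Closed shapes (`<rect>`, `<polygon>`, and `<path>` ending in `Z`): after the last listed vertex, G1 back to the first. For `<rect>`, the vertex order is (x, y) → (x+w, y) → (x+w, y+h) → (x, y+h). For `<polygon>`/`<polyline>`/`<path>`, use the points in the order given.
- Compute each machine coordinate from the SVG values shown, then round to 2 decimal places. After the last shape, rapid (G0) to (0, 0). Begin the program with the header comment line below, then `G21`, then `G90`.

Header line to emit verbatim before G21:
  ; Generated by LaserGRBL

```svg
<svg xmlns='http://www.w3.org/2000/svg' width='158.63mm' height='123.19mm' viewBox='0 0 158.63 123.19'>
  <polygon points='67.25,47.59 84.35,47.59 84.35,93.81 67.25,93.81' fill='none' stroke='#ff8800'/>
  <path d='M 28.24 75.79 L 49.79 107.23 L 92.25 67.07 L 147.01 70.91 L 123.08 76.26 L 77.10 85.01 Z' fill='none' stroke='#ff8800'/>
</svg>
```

; Generated by LaserGRBL
G21
G90
G0 X67.25 Y75.60
M4 S492
G1 X84.35 Y75.60 F2210
G1 X84.35 Y29.38
G1 X67.25 Y29.38
G1 X67.25 Y75.60
G0 X28.24 Y47.40
M4 S492
G1 X49.79 Y15.96 F2210
G1 X92.25 Y56.12
G1 X147.01 Y52.28
G1 X123.08 Y46.93
G1 X77.10 Y38.18
G1 X28.24 Y47.40
M5
G0 X0.00 Y0.00

Since the viewBox matches the mm dimensions, user units are millimetres directly. The only transform is the Y-flip y_m = 123.19 − y_svg.

Shape 1 is a rectangle drawn with `<polygon>`. Its stroke #ff8800 means score at S492, F2210. After flipping Y the toolpath is (67.25,75.60) → (84.35,75.60) → (84.35,29.38) → (67.25,29.38) → (67.25,75.60), returning to the start.

Shape 2 is a closed polygon drawn with `<path>`. Its stroke #ff8800 means score at S492, F2210. After flipping Y the toolpath is (28.24,47.40) → (49.79,15.96) → (92.25,56.12) → (147.01,52.28) → (123.08,46.93) → (77.10,38.18) → (28.24,47.40), returning to the start.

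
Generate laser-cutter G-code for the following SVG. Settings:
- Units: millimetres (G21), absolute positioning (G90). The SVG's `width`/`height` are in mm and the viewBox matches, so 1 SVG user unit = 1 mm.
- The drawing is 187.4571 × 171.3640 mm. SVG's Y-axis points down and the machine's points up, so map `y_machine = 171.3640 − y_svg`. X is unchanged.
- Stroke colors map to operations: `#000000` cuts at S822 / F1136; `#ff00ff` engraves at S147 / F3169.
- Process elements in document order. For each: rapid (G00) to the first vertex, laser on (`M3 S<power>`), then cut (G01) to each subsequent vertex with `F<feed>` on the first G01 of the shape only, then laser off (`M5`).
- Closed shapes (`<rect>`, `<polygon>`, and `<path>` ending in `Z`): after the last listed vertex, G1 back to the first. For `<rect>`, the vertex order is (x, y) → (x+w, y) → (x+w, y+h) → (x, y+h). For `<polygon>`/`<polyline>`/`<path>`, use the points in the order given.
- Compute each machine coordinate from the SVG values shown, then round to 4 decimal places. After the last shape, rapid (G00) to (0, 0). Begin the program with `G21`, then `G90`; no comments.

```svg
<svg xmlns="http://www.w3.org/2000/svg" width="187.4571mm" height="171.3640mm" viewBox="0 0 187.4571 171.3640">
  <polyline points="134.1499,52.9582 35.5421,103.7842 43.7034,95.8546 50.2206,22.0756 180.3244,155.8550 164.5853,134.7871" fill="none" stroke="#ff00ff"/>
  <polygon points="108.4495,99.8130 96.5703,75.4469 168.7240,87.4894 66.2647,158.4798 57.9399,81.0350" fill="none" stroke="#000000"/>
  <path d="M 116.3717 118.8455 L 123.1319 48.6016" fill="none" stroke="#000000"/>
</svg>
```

G21
G90
G00 X134.1499 Y118.4058
M3 S147
G01 X35.5421 Y67.5798 F3169
G01 X43.7034 Y75.5094
G01 X50.2206 Y149.2884
G01 X180.3244 Y15.5090
G01 X164.5853 Y36.5769
M5
G00 X108.4495 Y71.5510
M3 S822
G01 X96.5703 Y95.9171 F1136
G01 X168.7240 Y83.8746
G01 X66.2647 Y12.8842
G01 X57.9399 Y90.3290
G01 X108.4495 Y71.5510
M5
G00 X116.3717 Y52.5185
M3 S822
G01 X123.1319 Y122.7624 F1136
M5
G00 X0.0000 Y0.0000

viewBox `0 0 187.4571 171.3640` with mm width/height → 1 unit = 1 mm. Flip: y_m = 171.3640 − y_svg.

**Shape 1** — `<polyline>` open polyline, stroke `#ff00ff` → engrave (S147, F3169). Machine vertices: (134.1499,118.4058) → (35.5421,67.5798) → (43.7034,75.5094) → (50.2206,149.2884) → (180.3244,15.5090) → (164.5853,36.5769). Open path.

**Shape 2** — `<polygon>` closed polygon, stroke `#000000` → cut (S822, F1136). Machine vertices: (108.4495,71.5510) → (96.5703,95.9171) → (168.7240,83.8746) → (66.2647,12.8842) → (57.9399,90.3290) → (108.4495,71.5510). Closed: final G1 returns to the first vertex.

**Shape 3** — `<path>` line segment, stroke `#000000` → cut (S822, F1136). Machine vertices: (116.3717,52.5185) → (123.1319,122.7624). Open path.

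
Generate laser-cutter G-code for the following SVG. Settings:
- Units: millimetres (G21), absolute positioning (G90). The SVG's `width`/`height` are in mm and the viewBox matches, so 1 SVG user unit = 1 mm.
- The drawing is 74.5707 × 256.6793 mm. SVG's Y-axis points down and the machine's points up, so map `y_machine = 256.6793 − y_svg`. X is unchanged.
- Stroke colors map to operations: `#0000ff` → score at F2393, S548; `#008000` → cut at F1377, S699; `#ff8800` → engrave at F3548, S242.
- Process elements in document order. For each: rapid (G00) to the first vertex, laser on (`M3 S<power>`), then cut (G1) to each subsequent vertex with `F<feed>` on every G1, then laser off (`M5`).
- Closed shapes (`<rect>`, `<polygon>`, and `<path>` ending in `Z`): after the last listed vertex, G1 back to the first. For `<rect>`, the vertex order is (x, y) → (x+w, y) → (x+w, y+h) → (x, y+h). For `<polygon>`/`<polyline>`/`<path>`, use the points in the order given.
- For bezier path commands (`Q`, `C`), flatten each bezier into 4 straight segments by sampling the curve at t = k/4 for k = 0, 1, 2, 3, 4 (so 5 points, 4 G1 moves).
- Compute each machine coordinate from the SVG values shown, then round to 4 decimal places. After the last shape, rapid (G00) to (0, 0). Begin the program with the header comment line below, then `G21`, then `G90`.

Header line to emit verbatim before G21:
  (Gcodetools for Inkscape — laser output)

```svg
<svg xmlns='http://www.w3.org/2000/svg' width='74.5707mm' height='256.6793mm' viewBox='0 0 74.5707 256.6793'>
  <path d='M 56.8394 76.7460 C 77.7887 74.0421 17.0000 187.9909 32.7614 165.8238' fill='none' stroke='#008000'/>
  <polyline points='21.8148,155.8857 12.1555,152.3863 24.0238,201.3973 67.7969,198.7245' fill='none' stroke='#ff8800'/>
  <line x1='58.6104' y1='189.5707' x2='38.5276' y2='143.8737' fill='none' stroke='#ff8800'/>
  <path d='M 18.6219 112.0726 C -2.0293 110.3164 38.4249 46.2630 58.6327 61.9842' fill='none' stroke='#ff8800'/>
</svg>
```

(Gcodetools for Inkscape — laser output)
G21
G90
G00 X56.8394 Y179.9333
M3 S699
G1 X59.6988 Y164.0384 F1377
G1 X46.7459 Y128.0957 F1377
G1 X32.8202 Y95.8024 F1377
G1 X32.7614 Y90.8555 F1377
M5
G00 X21.8148 Y100.7936
M3 S242
G1 X12.1555 Y104.2930 F3548
G1 X24.0238 Y55.2820 F3548
G1 X67.7969 Y57.9548 F3548
M5
G00 X58.6104 Y67.1086
M3 S242
G1 X38.5276 Y112.8056 F3548
M5
G00 X18.6219 Y144.6067
M3 S242
G1 X13.3196 Y155.3847 F3548
G1 X23.3052 Y176.2049 F3548
G1 X40.9518 Y193.7481 F3548
G1 X58.6327 Y194.6951 F3548
M5
G00 X0.0000 Y0.0000

viewBox `0 0 74.5707 256.6793` with mm width/height → 1 unit = 1 mm. Flip: y_m = 256.6793 − y_svg.

**Shape 1** — `<path>` cubic bezier, stroke `#008000` → cut (S699, F1377). Control points (SVG): P0=(56.8394,76.7460), P1=(77.7887,74.0421), P2=(17.0000,187.9909), P3=(32.7614,165.8238); sampled at t=k/4. Machine vertices: (56.8394,179.9333) → (59.6988,164.0384) → (46.7459,128.0957) → (32.8202,95.8024) → (32.7614,90.8555). Open path.

**Shape 2** — `<polyline>` open polyline, stroke `#ff8800` → engrave (S242, F3548). Machine vertices: (21.8148,100.7936) → (12.1555,104.2930) → (24.0238,55.2820) → (67.7969,57.9548). Open path.

**Shape 3** — `<line>` line segment, stroke `#ff8800` → engrave (S242, F3548). Machine vertices: (58.6104,67.1086) → (38.5276,112.8056). Open path.

**Shape 4** — `<path>` cubic bezier, stroke `#ff8800` → engrave (S242, F3548). Control points (SVG): P0=(18.6219,112.0726), P1=(-2.0293,110.3164), P2=(38.4249,46.2630), P3=(58.6327,61.9842); sampled at t=k/4. Machine vertices: (18.6219,144.6067) → (13.3196,155.3847) → (23.3052,176.2049) → (40.9518,193.7481) → (58.6327,194.6951). Open path.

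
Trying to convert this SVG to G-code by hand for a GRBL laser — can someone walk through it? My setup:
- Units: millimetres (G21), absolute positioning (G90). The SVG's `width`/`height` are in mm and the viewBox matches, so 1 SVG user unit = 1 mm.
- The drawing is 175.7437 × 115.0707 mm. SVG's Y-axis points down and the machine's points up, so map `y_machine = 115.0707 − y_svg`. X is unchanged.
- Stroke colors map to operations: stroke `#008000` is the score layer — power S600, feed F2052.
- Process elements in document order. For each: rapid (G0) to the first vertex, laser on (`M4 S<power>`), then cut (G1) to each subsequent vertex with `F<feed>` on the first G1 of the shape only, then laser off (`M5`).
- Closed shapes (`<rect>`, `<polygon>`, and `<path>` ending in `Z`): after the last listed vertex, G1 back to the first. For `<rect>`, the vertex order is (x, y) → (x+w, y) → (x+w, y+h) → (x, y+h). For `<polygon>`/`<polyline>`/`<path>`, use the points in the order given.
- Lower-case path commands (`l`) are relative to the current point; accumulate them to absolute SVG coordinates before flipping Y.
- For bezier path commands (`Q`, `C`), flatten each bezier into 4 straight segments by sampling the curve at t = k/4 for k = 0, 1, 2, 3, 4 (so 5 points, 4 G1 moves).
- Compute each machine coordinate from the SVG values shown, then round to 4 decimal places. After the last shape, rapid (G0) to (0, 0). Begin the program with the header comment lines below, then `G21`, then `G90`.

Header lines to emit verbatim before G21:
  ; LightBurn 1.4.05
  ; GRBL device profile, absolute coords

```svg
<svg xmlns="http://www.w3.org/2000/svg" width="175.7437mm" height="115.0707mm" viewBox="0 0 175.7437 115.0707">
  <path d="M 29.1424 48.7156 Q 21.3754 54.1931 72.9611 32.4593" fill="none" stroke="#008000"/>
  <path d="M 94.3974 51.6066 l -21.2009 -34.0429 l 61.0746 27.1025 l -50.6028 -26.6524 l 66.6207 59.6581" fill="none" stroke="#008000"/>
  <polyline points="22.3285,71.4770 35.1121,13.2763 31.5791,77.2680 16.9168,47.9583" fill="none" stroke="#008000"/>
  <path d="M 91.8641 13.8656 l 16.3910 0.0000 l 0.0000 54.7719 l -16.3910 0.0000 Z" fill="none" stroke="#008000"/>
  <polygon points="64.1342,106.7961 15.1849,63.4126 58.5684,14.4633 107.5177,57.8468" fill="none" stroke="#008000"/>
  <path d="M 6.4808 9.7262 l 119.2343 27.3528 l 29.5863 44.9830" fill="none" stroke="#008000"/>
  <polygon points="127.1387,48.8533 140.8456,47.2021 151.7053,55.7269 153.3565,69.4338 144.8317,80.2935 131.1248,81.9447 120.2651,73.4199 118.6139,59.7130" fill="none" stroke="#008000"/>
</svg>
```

; LightBurn 1.4.05
; GRBL device profile, absolute coords
G21
G90
G0 X29.1424 Y66.3551
M4 S600
G1 X28.9684 Y65.3171 F2052
G1 X36.2136 Y67.6804
G1 X50.8778 Y73.4452
G1 X72.9611 Y82.6114
M5
G0 X94.3974 Y63.4641
M4 S600
G1 X73.1965 Y97.5070 F2052
G1 X134.2711 Y70.4045
G1 X83.6683 Y97.0569
G1 X150.2890 Y37.3988
M5
G0 X22.3285 Y43.5937
M4 S600
G1 X35.1121 Y101.7944 F2052
G1 X31.5791 Y37.8027
G1 X16.9168 Y67.1124
M5
G0 X91.8641 Y101.2051
M4 S600
G1 X108.2551 Y101.2051 F2052
G1 X108.2551 Y46.4332
G1 X91.8641 Y46.4332
G1 X91.8641 Y101.2051
M5
G0 X64.1342 Y8.2746
M4 S600
G1 X15.1849 Y51.6581 F2052
G1 X58.5684 Y100.6074
G1 X107.5177 Y57.2239
G1 X64.1342 Y8.2746
M5
G0 X6.4808 Y105.3445
M4 S600
G1 X125.7151 Y77.9917 F2052
G1 X155.3014 Y33.0087
M5
G0 X127.1387 Y66.2174
M4 S600
G1 X140.8456 Y67.8686 F2052
G1 X151.7053 Y59.3438
G1 X153.3565 Y45.6369
G1 X144.8317 Y34.7772
G1 X131.1248 Y33.1260
G1 X120.2651 Y41.6508
G1 X118.6139 Y55.3577
G1 X127.1387 Y66.2174
M5
G0 X0.0000 Y0.0000

Since the viewBox matches the mm dimensions, user units are millimetres directly. The only transform is the Y-flip y_m = 115.0707 − y_svg.

Shape 1 is a quadratic bezier drawn with `<path>`. Its stroke #008000 means score at S600, F2052. After flipping Y the toolpath is (29.1424,66.3551) → (28.9684,65.3171) → (36.2136,67.6804) → (50.8778,73.4452) → (72.9611,82.6114).

Shape 2 is a open polyline drawn with `<path>`. Its stroke #008000 means score at S600, F2052. After flipping Y the toolpath is (94.3974,63.4641) → (73.1965,97.5070) → (134.2711,70.4045) → (83.6683,97.0569) → (150.2890,37.3988).

Shape 3 is a open polyline drawn with `<polyline>`. Its stroke #008000 means score at S600, F2052. After flipping Y the toolpath is (22.3285,43.5937) → (35.1121,101.7944) → (31.5791,37.8027) → (16.9168,67.1124).

Shape 4 is a rectangle drawn with `<path>`. Its stroke #008000 means score at S600, F2052. After flipping Y the toolpath is (91.8641,101.2051) → (108.2551,101.2051) → (108.2551,46.4332) → (91.8641,46.4332) → (91.8641,101.2051), returning to the start.

Shape 5 is a regular polygon drawn with `<polygon>`. Its stroke #008000 means score at S600, F2052. After flipping Y the toolpath is (64.1342,8.2746) → (15.1849,51.6581) → (58.5684,100.6074) → (107.5177,57.2239) → (64.1342,8.2746), returning to the start.

Shape 6 is a open polyline drawn with `<path>`. Its stroke #008000 means score at S600, F2052. After flipping Y the toolpath is (6.4808,105.3445) → (125.7151,77.9917) → (155.3014,33.0087).

Shape 7 is a regular polygon drawn with `<polygon>`. Its stroke #008000 means score at S600, F2052. After flipping Y the toolpath is (127.1387,66.2174) → (140.8456,67.8686) → (151.7053,59.3438) → (153.3565,45.6369) → (144.8317,34.7772) → (131.1248,33.1260) → (120.2651,41.6508) → (118.6139,55.3577) → (127.1387,66.2174), returning to the start.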